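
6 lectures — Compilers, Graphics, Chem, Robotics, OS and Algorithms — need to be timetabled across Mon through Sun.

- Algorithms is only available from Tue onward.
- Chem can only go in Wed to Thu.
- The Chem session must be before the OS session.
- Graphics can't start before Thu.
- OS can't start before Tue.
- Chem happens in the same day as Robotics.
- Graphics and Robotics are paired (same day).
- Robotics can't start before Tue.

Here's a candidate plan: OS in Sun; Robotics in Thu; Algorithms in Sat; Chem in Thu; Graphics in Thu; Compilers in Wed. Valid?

Robotics can't start before Tue — holds.
Chem can only go in Wed to Thu — holds.
Graphics can't start before Thu — holds.
Algorithms is only available from Tue onward — holds.
The Chem session must be before the OS session — holds.
Chem happens in the same day as Robotics — holds.
Graphics and Robotics are paired (same day) — holds.
OS can't start before Tue — holds.

Yes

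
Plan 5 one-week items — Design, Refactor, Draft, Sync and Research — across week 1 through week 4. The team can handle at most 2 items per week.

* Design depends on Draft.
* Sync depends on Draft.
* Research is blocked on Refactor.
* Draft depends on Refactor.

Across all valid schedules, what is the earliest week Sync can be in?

Precedence pushes Sync to at least week 3.
Sync at week 3 is achievable: Research=week 2; Refactor=week 1; Draft=week 2; Design=week 3; Sync=week 3.

week 3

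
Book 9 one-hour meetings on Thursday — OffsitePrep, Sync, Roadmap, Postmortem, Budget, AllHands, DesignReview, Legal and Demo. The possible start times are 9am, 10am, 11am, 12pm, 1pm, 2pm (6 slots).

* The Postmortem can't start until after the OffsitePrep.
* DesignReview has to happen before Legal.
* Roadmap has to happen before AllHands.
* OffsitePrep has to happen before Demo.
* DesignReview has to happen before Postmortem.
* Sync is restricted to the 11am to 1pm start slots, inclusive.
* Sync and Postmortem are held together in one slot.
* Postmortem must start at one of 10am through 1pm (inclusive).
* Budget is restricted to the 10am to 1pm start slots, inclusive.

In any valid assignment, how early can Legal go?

Precedence pushes Legal to at least 10am.
Legal at 10am is achievable: Sync in 11am; AllHands in 10am; DesignReview in 9am; Budget in 10am; Roadmap in 9am; Legal in 10am; Postmortem in 11am; Demo in 10am; OffsitePrep in 9am.

10am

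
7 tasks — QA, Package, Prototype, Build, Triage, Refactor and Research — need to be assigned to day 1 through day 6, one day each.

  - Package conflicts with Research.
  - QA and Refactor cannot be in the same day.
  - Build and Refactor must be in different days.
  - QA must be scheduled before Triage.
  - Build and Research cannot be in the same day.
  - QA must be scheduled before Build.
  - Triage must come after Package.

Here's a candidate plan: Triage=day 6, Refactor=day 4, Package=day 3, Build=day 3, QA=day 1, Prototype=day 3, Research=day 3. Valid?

Triage must come after Package — holds.
QA must be scheduled before Triage — holds.
Build and Research cannot be in the same day — violated.
Build and Refactor must be in different days — holds.
QA must be scheduled before Build — holds.
QA and Refactor cannot be in the same day — holds.
Package conflicts with Research — violated.

No — it violates: Package conflicts with Research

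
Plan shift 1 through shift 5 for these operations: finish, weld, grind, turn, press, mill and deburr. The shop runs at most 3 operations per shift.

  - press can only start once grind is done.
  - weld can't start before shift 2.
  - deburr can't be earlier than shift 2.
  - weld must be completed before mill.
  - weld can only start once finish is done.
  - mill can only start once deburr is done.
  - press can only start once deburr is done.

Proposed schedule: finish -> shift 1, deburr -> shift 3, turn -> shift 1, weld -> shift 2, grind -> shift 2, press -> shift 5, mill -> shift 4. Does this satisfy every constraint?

Yes

press can only start once grind is done — holds.
weld must be completed before mill — holds.
weld can't start before shift 2 — holds.
mill can only start once deburr is done — holds.
press can only start once deburr is done — holds.
deburr can't be earlier than shift 2 — holds.
The shop runs at most 3 operations per shift — holds.
weld can only start once finish is done — holds.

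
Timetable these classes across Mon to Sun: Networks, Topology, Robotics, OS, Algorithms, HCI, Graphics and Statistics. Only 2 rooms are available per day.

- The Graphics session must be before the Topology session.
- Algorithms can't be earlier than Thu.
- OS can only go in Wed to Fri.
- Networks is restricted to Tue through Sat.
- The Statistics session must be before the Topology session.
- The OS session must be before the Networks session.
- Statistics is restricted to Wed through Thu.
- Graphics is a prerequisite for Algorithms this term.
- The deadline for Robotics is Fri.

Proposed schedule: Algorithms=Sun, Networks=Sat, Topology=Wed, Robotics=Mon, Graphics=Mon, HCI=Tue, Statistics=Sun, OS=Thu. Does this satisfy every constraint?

No — it violates: The Statistics session must be before the Topology session

Only 2 rooms are available per day — holds.
The Statistics session must be before the Topology session — violated.
Statistics is restricted to Wed through Thu — violated.
The OS session must be before the Networks session — holds.
OS can only go in Wed to Fri — holds.
The Graphics session must be before the Topology session — holds.
The deadline for Robotics is Fri — holds.
Networks is restricted to Tue through Sat — holds.
Algorithms can't be earlier than Thu — holds.
Graphics is a prerequisite for Algorithms this term — holds.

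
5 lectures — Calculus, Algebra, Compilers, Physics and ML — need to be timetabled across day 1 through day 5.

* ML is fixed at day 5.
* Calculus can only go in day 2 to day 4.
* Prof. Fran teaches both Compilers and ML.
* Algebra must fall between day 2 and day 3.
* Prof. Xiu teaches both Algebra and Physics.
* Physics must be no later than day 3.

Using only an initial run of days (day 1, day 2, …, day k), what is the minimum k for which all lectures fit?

ML can't be placed before day 5, so the schedule must run through at least day 5.
5 works (last occupied day: day 5): for example Physics in day 1; ML in day 5; Algebra in day 2; Compilers in day 1; Calculus in day 2.

5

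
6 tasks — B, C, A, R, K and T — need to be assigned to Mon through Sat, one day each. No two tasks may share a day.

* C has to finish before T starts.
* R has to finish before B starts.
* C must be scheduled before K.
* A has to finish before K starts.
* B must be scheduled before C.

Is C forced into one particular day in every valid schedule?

C can be Wed (e.g. K in Fri, B in Tue, C in Wed, R in Mon, T in Sat, A in Thu) or Thu (e.g. A in Wed, T in Sat, K in Fri, B in Tue, C in Thu, R in Mon).

No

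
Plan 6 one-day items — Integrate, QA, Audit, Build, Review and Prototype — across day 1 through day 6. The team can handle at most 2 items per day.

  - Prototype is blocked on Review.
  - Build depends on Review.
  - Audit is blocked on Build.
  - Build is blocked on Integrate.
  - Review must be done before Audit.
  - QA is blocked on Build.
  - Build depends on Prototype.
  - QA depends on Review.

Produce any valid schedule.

Integrate -> day 1; Review -> day 1; Audit -> day 4; QA -> day 4; Prototype -> day 2; Build -> day 3

Checking: Integrate(day 1) before Build(day 3); Build(day 3) before Audit(day 4); Prototype(day 2) before Build(day 3); Build(day 3) before QA(day 4); Review(day 1) before Prototype(day 2); Review(day 1) before QA(day 4); Review(day 1) before Build(day 3); Review(day 1) before Audit(day 4); max 2 per day (cap 2).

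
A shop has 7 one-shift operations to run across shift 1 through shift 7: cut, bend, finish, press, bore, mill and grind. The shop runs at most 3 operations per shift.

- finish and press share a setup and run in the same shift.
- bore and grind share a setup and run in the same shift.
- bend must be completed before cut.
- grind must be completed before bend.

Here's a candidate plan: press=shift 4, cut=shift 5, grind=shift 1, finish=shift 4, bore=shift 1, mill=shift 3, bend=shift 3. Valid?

Yes, all constraints hold

grind must be completed before bend — holds.
bend must be completed before cut — holds.
finish and press share a setup and run in the same shift — holds.
bore and grind share a setup and run in the same shift — holds.
The shop runs at most 3 operations per shift — holds.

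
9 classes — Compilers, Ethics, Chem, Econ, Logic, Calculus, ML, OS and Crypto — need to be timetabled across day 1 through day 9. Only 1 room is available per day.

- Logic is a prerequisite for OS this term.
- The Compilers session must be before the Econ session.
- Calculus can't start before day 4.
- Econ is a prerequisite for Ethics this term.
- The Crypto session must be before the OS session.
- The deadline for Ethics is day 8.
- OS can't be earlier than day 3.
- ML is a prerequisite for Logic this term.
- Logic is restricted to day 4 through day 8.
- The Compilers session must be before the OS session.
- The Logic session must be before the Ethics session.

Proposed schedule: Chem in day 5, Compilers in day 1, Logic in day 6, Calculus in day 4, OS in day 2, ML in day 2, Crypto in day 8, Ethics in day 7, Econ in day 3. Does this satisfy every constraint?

No — it violates: OS can't be earlier than day 3

Logic is a prerequisite for OS this term — violated.
Econ is a prerequisite for Ethics this term — holds.
The Crypto session must be before the OS session — violated.
The Logic session must be before the Ethics session — holds.
Only 1 room is available per day — violated.
The deadline for Ethics is day 8 — holds.
ML is a prerequisite for Logic this term — holds.
Logic is restricted to day 4 through day 8 — holds.
The Compilers session must be before the Econ session — holds.
Calculus can't start before day 4 — holds.
OS can't be earlier than day 3 — violated.
The Compilers session must be before the OS session — holds.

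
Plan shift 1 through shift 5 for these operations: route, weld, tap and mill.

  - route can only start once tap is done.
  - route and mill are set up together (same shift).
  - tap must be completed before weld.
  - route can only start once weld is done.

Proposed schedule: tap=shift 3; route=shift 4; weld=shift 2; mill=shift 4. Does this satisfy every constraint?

No — it violates: tap must be completed before weld

route can only start once weld is done — holds.
route can only start once tap is done — holds.
route and mill are set up together (same shift) — holds.
tap must be completed before weld — violated.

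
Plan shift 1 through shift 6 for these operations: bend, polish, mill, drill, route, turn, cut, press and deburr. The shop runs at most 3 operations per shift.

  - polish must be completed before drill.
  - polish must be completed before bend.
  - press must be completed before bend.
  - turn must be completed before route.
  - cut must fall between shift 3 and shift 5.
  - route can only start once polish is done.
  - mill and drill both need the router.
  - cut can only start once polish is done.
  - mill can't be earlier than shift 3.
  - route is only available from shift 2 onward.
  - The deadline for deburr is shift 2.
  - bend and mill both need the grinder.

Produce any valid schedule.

deburr -> shift 1; route -> shift 2; mill -> shift 3; turn -> shift 1; press -> shift 2; drill -> shift 2; bend -> shift 4; polish -> shift 1; cut -> shift 3

Checking: polish(shift 1) before drill(shift 2); press(shift 2) before bend(shift 4); polish(shift 1) before cut(shift 3); polish(shift 1) before bend(shift 4); polish(shift 1) before route(shift 2); turn(shift 1) before route(shift 2); mill(shift 3) != drill(shift 2); bend(shift 4) != mill(shift 3); mill=shift 3 in [shift 3,shift 6]; deburr=shift 1 in [shift 1,shift 2]; route=shift 2 in [shift 2,shift 6]; cut=shift 3 in [shift 3,shift 5]; max 3 per shift (cap 3).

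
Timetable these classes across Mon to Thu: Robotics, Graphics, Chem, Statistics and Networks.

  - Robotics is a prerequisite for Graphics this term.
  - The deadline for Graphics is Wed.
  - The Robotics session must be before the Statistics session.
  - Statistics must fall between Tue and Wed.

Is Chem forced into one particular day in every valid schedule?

No

Chem can be Mon (e.g. Chem=Mon, Statistics=Tue, Robotics=Mon, Graphics=Tue, Networks=Mon) or Tue (e.g. Robotics -> Mon; Statistics -> Tue; Chem -> Tue; Networks -> Mon; Graphics -> Tue).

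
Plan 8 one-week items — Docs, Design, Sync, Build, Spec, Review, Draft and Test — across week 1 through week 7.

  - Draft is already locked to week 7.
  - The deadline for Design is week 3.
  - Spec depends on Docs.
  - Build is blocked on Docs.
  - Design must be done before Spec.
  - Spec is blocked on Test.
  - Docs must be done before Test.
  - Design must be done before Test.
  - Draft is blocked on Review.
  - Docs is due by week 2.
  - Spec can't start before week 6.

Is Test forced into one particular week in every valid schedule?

Test can be week 2 (e.g. Review -> week 1; Test -> week 2; Docs -> week 1; Design -> week 1; Draft -> week 7; Spec -> week 6; Sync -> week 1; Build -> week 2) or week 3 (e.g. Draft -> week 7; Design -> week 1; Spec -> week 6; Sync -> week 1; Review -> week 1; Build -> week 2; Test -> week 3; Docs -> week 1).

No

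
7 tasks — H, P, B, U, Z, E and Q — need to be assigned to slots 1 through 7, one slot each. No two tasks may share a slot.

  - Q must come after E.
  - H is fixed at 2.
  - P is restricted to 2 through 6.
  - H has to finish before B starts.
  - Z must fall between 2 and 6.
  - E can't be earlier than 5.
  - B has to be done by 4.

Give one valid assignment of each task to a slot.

E=5; U=1; P=4; B=3; Q=7; Z=6; H=2

Checking: H(2) before B(3); E(5) before Q(7); E=5 in [5,7]; P=4 in [2,6]; H=2 in [2,2]; Z=6 in [2,6]; B=3 in [1,4]; max 1 per slot (cap 1).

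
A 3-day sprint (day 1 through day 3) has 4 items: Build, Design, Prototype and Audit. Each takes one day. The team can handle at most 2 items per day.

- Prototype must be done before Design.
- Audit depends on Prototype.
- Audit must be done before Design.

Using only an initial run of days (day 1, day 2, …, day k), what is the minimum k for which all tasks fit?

3

The precedence chain requires at least 3 distinct days.
With at most 2 per day and 4 tasks, at least 2 days are needed.
3 works (last occupied day: day 3): for example Audit in day 2; Prototype in day 1; Design in day 3; Build in day 1.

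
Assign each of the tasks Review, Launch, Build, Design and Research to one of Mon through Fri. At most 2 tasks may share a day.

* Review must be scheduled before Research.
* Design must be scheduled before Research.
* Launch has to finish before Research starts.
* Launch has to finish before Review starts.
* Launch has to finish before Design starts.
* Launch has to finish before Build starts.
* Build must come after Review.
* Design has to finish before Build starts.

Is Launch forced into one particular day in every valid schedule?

Launch can be Mon (e.g. Review -> Tue; Design -> Tue; Build -> Wed; Launch -> Mon; Research -> Wed) or Tue (e.g. Research=Thu, Launch=Tue, Build=Thu, Design=Wed, Review=Wed).

No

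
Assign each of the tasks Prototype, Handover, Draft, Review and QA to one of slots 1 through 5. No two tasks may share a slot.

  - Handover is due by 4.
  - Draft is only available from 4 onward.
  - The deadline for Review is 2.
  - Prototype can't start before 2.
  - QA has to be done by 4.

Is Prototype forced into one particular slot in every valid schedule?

Prototype can be 2 (e.g. Review -> 1; Prototype -> 2; Handover -> 3; Draft -> 5; QA -> 4) or 3 (e.g. Draft -> 5; QA -> 4; Handover -> 2; Review -> 1; Prototype -> 3).

No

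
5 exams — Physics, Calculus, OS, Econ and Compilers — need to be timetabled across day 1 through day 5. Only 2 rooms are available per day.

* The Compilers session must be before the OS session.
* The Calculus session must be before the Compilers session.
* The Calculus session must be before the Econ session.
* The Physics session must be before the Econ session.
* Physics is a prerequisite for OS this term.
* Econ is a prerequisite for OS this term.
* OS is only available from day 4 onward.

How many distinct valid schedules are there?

Splitting on Physics: it can be day 1 (19), day 2 (14), day 3 (6). Listing each branch's schedules as (Calculus, OS, Econ, Compilers) by day number:
Physics=day 1: (1,4,2,2) (1,4,2,3) (1,4,3,2) (1,4,3,3) (1,5,2,2) (1,5,2,3) (1,5,2,4) (1,5,3,2) (1,5,3,3) (1,5,3,4) (1,5,4,2) (1,5,4,3) (1,5,4,4) (2,4,3,3) (2,5,3,3) (2,5,3,4) (2,5,4,3) (2,5,4,4) (3,5,4,4) — 19.
Physics=day 2: (1,4,3,2) (1,4,3,3) (1,5,3,2) (1,5,3,3) (1,5,3,4) (1,5,4,2) (1,5,4,3) (1,5,4,4) (2,4,3,3) (2,5,3,3) (2,5,3,4) (2,5,4,3) (2,5,4,4) (3,5,4,4) — 14.
Physics=day 3: (1,5,4,2) (1,5,4,3) (1,5,4,4) (2,5,4,3) (2,5,4,4) (3,5,4,4) — 6.
Summing: 19 + 14 + 6 = 39.

39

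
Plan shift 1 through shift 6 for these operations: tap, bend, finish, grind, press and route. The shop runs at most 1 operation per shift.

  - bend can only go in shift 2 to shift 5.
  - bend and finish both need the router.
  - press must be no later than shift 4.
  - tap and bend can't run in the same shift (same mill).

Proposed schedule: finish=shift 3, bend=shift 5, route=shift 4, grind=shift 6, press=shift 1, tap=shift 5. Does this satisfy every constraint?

Invalid. tap and bend can't run in the same shift (same mill).

The shop runs at most 1 operation per shift — violated.
press must be no later than shift 4 — holds.
bend and finish both need the router — holds.
tap and bend can't run in the same shift (same mill) — violated.
bend can only go in shift 2 to shift 5 — holds.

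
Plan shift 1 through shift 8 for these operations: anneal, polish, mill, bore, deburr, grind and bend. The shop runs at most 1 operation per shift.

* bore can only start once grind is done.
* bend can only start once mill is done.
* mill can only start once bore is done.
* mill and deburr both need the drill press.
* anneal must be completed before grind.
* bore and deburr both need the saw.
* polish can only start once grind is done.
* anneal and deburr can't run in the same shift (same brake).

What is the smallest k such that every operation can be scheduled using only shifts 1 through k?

7 shifts

The precedence chain requires at least 5 distinct shifts.
With at most 1 per shift and 7 operations, at least 7 shifts are needed.
7 works (last occupied shift: shift 7): for example anneal -> shift 1, deburr -> shift 7, grind -> shift 2, polish -> shift 5, mill -> shift 4, bend -> shift 6, bore -> shift 3.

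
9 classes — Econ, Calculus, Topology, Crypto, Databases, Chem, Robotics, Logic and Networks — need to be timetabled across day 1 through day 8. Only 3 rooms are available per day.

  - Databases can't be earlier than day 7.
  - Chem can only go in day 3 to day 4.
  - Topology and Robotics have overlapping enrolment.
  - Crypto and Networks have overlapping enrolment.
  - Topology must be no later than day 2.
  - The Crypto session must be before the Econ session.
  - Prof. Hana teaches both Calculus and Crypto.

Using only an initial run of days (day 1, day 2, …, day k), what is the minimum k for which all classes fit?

7 days

The precedence chain requires at least 2 distinct days.
With at most 3 per day and 9 classes, at least 3 days are needed.
Databases can't be placed before day 7, so the schedule must run through at least day 7.
7 works (last occupied day: day 7): for example Logic in day 1, Topology in day 1, Networks in day 3, Robotics in day 2, Chem in day 3, Databases in day 7, Calculus in day 2, Econ in day 2, Crypto in day 1.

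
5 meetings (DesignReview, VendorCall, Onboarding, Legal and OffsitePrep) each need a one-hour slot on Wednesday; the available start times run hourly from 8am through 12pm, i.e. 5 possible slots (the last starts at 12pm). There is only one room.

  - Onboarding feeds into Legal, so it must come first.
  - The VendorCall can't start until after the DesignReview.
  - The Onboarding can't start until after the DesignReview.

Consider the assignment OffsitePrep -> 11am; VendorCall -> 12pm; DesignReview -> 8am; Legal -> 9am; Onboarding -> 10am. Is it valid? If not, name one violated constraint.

No — it violates: Onboarding feeds into Legal, so it must come first

The Onboarding can't start until after the DesignReview — holds.
The VendorCall can't start until after the DesignReview — holds.
Onboarding feeds into Legal, so it must come first — violated.
There is only one room — holds.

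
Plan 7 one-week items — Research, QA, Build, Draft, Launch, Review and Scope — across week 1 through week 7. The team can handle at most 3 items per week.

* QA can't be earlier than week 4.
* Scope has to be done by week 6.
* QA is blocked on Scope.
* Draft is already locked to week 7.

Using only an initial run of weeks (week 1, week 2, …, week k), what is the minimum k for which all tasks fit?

7 weeks

The precedence chain requires at least 2 distinct weeks.
With at most 3 per week and 7 tasks, at least 3 weeks are needed.
Draft can't be placed before week 7, so the schedule must run through at least week 7.
7 works (last occupied week: week 7): for example Launch -> week 2, Build -> week 1, Scope -> week 1, QA -> week 4, Draft -> week 7, Review -> week 2, Research -> week 1.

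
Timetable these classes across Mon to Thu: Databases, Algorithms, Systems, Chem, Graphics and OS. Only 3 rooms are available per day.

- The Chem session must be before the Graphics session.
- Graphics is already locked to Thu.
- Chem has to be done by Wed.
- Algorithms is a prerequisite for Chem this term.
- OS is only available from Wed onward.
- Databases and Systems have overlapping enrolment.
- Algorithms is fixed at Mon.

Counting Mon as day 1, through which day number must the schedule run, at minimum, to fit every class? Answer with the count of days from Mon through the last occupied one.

4

The precedence chain requires at least 3 distinct days.
With at most 3 per day and 6 classes, at least 2 days are needed.
Graphics can't be placed before Thu — that is day 4 counting from Mon — so the schedule must run through at least 4 days.
4 works (last occupied day: Thu): for example Systems -> Tue, Databases -> Mon, Chem -> Tue, Graphics -> Thu, OS -> Wed, Algorithms -> Mon.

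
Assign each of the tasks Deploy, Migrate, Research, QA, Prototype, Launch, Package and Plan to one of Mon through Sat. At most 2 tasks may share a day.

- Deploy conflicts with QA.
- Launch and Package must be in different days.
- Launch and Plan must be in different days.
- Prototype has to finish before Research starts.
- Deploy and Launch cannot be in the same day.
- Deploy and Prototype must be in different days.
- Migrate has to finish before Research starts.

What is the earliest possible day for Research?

Tue

Precedence pushes Research to at least Tue.
Research at Tue is achievable: Package -> Thu, Deploy -> Tue, Research -> Tue, Migrate -> Mon, QA -> Wed, Prototype -> Mon, Plan -> Thu, Launch -> Wed.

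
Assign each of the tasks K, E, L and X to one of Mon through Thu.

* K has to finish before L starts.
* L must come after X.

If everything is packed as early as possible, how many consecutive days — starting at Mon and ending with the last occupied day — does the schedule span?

The precedence chain requires at least 2 distinct days.
2 works (last occupied day: Tue): for example X in Mon, E in Mon, K in Mon, L in Tue.

2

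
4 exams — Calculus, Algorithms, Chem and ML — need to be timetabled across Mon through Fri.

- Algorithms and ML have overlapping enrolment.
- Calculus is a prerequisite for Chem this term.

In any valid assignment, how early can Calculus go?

Downstream work caps Calculus at Thu.
Calculus at Mon is achievable: Algorithms=Mon; Chem=Tue; ML=Tue; Calculus=Mon.

Mon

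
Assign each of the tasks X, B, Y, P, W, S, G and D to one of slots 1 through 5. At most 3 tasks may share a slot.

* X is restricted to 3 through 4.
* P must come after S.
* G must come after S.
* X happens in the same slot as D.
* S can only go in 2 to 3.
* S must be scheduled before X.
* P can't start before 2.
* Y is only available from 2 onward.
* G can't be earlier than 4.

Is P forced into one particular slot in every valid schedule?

No

P can be 3 (e.g. B in 1; X in 3; G in 4; Y in 2; D in 3; W in 1; S in 2; P in 3) or 4 (e.g. X=3; D=3; G=4; S=2; Y=2; W=1; P=4; B=1).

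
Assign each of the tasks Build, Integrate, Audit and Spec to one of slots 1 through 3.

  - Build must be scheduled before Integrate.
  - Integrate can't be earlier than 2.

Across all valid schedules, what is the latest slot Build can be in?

Downstream work caps Build at 2.
Build at 2 is achievable: Spec -> 1; Build -> 2; Audit -> 1; Integrate -> 3.

2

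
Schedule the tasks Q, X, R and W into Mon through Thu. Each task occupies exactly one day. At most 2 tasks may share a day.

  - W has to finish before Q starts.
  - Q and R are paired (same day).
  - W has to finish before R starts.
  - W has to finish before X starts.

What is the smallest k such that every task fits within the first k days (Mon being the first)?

The precedence chain requires at least 2 distinct days.
With at most 2 per day and 4 tasks, at least 2 days are needed.
Could 2 days be enough, i.e. nothing placed later than Tue? No: Q must come after W (at Mon or later) → {Tue}; W must come before Q (at Tue or earlier) → {Mon}; R must come after W (at Mon or later) → {Tue}; X must come after W (at Mon or later) → {Tue}; that puts Q, X and R all in Tue — more than 2 per day.
So 2 days is not enough.
3 works (last occupied day: Wed): for example R -> Tue, X -> Wed, Q -> Tue, W -> Mon.

3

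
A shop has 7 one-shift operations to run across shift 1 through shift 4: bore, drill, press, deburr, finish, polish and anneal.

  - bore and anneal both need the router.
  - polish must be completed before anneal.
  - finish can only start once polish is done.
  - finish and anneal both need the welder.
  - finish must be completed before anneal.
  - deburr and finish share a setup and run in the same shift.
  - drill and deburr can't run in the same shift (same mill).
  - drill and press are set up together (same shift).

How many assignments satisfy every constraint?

Splitting on bore: it can be shift 1 (12), shift 2 (12), shift 3 (9), shift 4 (3). Listing each branch's schedules as (drill, press, deburr, finish, polish, anneal) by shift number:
bore=shift 1: (1,1,2,2,1,3) (1,1,2,2,1,4) (1,1,3,3,1,4) (1,1,3,3,2,4) (2,2,3,3,1,4) (2,2,3,3,2,4) (3,3,2,2,1,3) (3,3,2,2,1,4) (4,4,2,2,1,3) (4,4,2,2,1,4) (4,4,3,3,1,4) (4,4,3,3,2,4) — 12.
bore=shift 2: (1,1,2,2,1,3) (1,1,2,2,1,4) (1,1,3,3,1,4) (1,1,3,3,2,4) (2,2,3,3,1,4) (2,2,3,3,2,4) (3,3,2,2,1,3) (3,3,2,2,1,4) (4,4,2,2,1,3) (4,4,2,2,1,4) (4,4,3,3,1,4) (4,4,3,3,2,4) — 12.
bore=shift 3: (1,1,2,2,1,4) (1,1,3,3,1,4) (1,1,3,3,2,4) (2,2,3,3,1,4) (2,2,3,3,2,4) (3,3,2,2,1,4) (4,4,2,2,1,4) (4,4,3,3,1,4) (4,4,3,3,2,4) — 9.
bore=shift 4: (1,1,2,2,1,3) (3,3,2,2,1,3) (4,4,2,2,1,3) — 3.
Summing: 12 + 12 + 9 + 3 = 36.

36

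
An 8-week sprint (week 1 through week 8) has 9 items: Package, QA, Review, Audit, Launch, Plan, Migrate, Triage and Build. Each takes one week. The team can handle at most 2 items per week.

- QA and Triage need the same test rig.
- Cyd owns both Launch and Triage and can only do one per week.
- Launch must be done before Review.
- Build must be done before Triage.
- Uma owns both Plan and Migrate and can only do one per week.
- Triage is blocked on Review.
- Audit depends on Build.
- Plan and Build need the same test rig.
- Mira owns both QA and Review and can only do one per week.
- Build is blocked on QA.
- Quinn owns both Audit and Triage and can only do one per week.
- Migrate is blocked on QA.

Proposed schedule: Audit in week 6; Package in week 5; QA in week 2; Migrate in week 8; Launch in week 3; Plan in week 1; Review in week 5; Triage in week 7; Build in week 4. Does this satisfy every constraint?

Yes

Uma owns both Plan and Migrate and can only do one per week — holds.
QA and Triage need the same test rig — holds.
Plan and Build need the same test rig — holds.
Quinn owns both Audit and Triage and can only do one per week — holds.
Launch must be done before Review — holds.
Cyd owns both Launch and Triage and can only do one per week — holds.
Audit depends on Build — holds.
Build must be done before Triage — holds.
The team can handle at most 2 items per week — holds.
Mira owns both QA and Review and can only do one per week — holds.
Migrate is blocked on QA — holds.
Triage is blocked on Review — holds.
Build is blocked on QA — holds.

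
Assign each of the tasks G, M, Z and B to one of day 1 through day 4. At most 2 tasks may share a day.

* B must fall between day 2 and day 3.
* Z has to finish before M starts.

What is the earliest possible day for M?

day 2

Precedence pushes M to at least day 2.
M at day 2 is achievable: G -> day 1, Z -> day 1, M -> day 2, B -> day 2.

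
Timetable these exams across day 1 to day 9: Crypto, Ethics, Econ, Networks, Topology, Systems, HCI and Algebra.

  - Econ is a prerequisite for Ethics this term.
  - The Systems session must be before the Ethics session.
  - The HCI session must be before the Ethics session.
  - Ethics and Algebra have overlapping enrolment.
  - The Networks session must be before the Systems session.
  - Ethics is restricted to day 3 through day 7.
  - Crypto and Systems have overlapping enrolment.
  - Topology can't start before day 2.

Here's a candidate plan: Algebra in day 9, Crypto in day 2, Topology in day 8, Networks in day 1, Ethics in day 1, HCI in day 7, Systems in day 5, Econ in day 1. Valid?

The Networks session must be before the Systems session — holds.
Topology can't start before day 2 — holds.
The HCI session must be before the Ethics session — violated.
Crypto and Systems have overlapping enrolment — holds.
Ethics is restricted to day 3 through day 7 — violated.
Econ is a prerequisite for Ethics this term — violated.
Ethics and Algebra have overlapping enrolment — holds.
The Systems session must be before the Ethics session — violated.

No — it violates: The HCI session must be before the Ethics session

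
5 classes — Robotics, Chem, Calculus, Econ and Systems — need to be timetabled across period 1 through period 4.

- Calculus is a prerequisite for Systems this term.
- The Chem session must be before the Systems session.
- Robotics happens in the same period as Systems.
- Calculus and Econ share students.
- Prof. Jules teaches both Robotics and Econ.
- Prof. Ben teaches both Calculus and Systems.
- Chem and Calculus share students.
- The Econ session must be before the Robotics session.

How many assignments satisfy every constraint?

14

Splitting on Robotics: it can be period 3 (2), period 4 (12). Listing each branch's schedules as (Chem, Calculus, Econ, Systems) by period number:
Robotics=period 3: (1,2,1,3) (2,1,2,3) — 2.
Robotics=period 4: (1,2,1,4) (1,2,3,4) (1,3,1,4) (1,3,2,4) (2,1,2,4) (2,1,3,4) (2,3,1,4) (2,3,2,4) (3,1,2,4) (3,1,3,4) (3,2,1,4) (3,2,3,4) — 12.
Summing: 2 + 12 = 14.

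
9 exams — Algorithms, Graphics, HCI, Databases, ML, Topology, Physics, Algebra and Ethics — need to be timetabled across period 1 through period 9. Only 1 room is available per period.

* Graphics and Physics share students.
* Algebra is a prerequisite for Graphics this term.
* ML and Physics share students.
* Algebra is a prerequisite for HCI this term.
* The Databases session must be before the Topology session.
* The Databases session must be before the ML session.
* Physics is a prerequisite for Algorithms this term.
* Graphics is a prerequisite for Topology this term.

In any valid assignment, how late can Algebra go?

period 6

Downstream work caps Algebra at period 7.
Algebra at period 6 is achievable: HCI=period 9; ML=period 4; Physics=period 2; Algorithms=period 3; Algebra=period 6; Graphics=period 7; Databases=period 1; Topology=period 8; Ethics=period 5.
Nothing later works — the conflict and capacity constraints rule out every period after period 6.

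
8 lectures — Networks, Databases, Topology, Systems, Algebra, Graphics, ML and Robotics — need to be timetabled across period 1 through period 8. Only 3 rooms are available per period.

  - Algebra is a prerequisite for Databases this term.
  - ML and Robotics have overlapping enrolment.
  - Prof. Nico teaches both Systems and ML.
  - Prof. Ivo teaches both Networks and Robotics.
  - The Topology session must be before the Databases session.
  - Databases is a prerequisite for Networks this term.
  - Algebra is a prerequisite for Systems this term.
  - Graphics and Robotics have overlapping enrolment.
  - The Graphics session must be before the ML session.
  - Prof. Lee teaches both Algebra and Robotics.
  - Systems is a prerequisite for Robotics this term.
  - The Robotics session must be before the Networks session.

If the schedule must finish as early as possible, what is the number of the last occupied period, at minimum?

4

The precedence chain requires at least 4 distinct periods.
With at most 3 per period and 8 lectures, at least 3 periods are needed.
4 works (last occupied period: period 4): for example ML -> period 4; Databases -> period 2; Robotics -> period 3; Networks -> period 4; Graphics -> period 1; Systems -> period 2; Algebra -> period 1; Topology -> period 1.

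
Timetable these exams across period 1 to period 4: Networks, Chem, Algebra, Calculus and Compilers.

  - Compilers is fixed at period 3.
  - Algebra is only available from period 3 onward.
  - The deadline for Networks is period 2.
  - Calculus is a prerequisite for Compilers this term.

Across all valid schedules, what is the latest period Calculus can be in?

Downstream work caps Calculus at period 2.
Calculus at period 2 is achievable: Chem=period 1, Calculus=period 2, Compilers=period 3, Algebra=period 3, Networks=period 1.

period 2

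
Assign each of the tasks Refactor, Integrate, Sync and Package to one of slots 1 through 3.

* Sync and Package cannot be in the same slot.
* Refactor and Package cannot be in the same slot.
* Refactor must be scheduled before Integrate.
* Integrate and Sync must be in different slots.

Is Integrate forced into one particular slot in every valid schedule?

Integrate can be 2 (e.g. Refactor -> 1; Package -> 2; Integrate -> 2; Sync -> 1) or 3 (e.g. Integrate in 3, Refactor in 1, Package in 2, Sync in 1).

No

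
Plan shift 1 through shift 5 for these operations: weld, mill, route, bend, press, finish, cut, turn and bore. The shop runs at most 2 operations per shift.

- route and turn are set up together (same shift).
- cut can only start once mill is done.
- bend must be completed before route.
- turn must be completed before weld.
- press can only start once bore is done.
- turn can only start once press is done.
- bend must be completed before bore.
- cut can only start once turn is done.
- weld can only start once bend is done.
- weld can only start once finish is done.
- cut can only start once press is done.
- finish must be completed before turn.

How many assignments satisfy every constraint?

Splitting on mill: it can be shift 1 (2), shift 2 (2), shift 3 (2). Listing each branch's schedules as (weld, route, bend, press, finish, cut, turn, bore) by shift number:
mill=shift 1: (5,4,1,3,2,5,4,2) (5,4,1,3,3,5,4,2) — 2.
mill=shift 2: (5,4,1,3,1,5,4,2) (5,4,1,3,3,5,4,2) — 2.
mill=shift 3: (5,4,1,3,1,5,4,2) (5,4,1,3,2,5,4,2) — 2.
Summing: 2 + 2 + 2 = 6.

6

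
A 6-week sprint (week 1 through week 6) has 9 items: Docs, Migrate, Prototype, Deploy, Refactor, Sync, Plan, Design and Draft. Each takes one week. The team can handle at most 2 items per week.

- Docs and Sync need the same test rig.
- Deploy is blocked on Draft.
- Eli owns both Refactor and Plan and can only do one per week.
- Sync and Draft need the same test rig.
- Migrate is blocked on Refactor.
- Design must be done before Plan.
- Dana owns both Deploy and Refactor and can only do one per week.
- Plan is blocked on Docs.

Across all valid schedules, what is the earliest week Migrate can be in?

week 2

Precedence pushes Migrate to at least week 2.
Migrate at week 2 is achievable: Deploy in week 4; Refactor in week 1; Migrate in week 2; Docs in week 1; Design in week 2; Sync in week 5; Plan in week 3; Prototype in week 4; Draft in week 3.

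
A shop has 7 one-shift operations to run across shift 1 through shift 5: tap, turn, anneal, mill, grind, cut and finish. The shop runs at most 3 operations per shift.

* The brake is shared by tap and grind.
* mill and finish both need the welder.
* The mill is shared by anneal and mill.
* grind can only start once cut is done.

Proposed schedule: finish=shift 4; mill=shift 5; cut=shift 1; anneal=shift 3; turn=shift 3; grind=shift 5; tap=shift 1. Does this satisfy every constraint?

Valid

mill and finish both need the welder — holds.
The shop runs at most 3 operations per shift — holds.
The mill is shared by anneal and mill — holds.
The brake is shared by tap and grind — holds.
grind can only start once cut is done — holds.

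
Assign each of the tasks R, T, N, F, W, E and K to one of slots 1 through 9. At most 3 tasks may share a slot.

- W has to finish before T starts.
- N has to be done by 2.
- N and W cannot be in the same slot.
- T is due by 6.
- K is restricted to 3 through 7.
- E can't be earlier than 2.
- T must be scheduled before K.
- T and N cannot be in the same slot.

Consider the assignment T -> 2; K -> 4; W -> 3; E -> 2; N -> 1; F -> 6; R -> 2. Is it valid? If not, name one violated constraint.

T and N cannot be in the same slot — holds.
T must be scheduled before K — holds.
At most 3 tasks may share a slot — holds.
N and W cannot be in the same slot — holds.
N has to be done by 2 — holds.
W has to finish before T starts — violated.
E can't be earlier than 2 — holds.
K is restricted to 3 through 7 — holds.
T is due by 6 — holds.

Invalid. W has to finish before T starts.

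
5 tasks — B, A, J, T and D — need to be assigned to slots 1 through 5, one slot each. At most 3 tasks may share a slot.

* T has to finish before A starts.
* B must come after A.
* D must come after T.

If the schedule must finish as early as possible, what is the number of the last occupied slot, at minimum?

slot 3

The precedence chain requires at least 3 distinct slots.
With at most 3 per slot and 5 tasks, at least 2 slots are needed.
3 works (last occupied slot: 3): for example A in 2; T in 1; B in 3; J in 1; D in 2.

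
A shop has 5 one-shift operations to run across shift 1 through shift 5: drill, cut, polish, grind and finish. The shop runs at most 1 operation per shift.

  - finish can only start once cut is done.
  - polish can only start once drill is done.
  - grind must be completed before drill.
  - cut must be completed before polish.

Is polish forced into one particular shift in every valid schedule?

No

polish can be shift 4 (e.g. polish -> shift 4; cut -> shift 3; drill -> shift 2; grind -> shift 1; finish -> shift 5) or shift 5 (e.g. drill=shift 2, finish=shift 4, cut=shift 3, grind=shift 1, polish=shift 5).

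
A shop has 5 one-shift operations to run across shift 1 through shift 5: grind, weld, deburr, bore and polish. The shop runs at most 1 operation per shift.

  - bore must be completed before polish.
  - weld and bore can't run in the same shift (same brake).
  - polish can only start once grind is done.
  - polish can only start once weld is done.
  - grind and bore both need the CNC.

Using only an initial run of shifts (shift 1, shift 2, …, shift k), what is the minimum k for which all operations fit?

5

The precedence chain requires at least 2 distinct shifts.
With at most 1 per shift and 5 operations, at least 5 shifts are needed.
5 works (last occupied shift: shift 5): for example grind=shift 1, deburr=shift 5, polish=shift 4, weld=shift 2, bore=shift 3.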